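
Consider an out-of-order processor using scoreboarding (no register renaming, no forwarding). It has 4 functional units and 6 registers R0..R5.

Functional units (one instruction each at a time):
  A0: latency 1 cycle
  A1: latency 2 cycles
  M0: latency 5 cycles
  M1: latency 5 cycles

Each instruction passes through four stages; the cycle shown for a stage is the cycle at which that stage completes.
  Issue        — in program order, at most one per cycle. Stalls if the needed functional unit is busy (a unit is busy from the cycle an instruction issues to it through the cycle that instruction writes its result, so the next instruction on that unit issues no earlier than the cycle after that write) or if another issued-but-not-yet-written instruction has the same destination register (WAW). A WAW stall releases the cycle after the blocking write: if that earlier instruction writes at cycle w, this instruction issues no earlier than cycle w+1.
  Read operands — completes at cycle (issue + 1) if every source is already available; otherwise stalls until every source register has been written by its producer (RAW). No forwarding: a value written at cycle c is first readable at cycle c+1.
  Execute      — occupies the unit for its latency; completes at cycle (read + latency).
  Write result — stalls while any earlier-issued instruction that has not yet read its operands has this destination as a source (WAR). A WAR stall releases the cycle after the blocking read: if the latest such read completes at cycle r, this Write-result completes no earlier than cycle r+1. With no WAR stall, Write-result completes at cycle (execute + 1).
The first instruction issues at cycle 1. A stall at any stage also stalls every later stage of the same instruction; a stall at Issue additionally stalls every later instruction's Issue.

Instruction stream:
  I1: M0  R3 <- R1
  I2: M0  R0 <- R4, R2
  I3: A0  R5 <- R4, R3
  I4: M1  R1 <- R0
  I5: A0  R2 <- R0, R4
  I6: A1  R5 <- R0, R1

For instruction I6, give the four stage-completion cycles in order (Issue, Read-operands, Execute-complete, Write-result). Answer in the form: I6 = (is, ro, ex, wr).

t=1  I1 issues→M0
t=2  I1 reads
t=7  I1 exec-done
t=8  I1 writes R3
t=9  I2 issues→M0
t=10  I2 reads · I3 issues→A0
t=11  I3 reads · I4 issues→M1
t=12  I3 exec-done
t=13  I3 writes R5
t=14  I5 issues→A0
t=15  I2 exec-done · I6 issues→A1
t=16  I2 writes R0
t=17  I4 reads · I5 reads
t=18  I5 exec-done
t=19  I5 writes R2
t=22  I4 exec-done
t=23  I4 writes R1
t=24  I6 reads
t=26  I6 exec-done
t=27  I6 writes R5

I6 = (15, 24, 26, 27)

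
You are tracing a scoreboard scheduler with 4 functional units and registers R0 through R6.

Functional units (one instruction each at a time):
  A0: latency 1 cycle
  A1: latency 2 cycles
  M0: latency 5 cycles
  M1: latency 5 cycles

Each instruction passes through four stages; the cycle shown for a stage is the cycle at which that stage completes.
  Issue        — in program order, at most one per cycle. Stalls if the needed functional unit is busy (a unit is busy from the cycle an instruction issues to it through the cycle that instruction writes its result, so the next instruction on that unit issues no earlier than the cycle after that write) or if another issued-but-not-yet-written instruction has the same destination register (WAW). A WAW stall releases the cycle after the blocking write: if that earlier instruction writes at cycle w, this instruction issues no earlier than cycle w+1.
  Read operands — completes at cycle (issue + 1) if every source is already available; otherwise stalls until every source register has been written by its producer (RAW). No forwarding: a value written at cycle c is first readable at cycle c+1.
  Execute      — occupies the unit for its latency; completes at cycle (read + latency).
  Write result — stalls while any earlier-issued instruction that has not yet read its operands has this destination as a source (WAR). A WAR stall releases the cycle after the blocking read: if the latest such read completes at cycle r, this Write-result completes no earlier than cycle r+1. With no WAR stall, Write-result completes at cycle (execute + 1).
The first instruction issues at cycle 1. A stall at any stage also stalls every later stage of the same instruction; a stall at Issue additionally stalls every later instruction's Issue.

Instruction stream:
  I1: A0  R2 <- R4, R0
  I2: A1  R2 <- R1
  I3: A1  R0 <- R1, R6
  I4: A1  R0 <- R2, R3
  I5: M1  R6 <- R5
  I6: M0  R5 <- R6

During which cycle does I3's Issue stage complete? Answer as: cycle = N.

  I1 | 1 | 2 | 3 | 4
  I2 | 5 | 6 | 8 | 9   WAW R2: wait I1 write@4
  I3 | 10 | 11 | 13 | 14   struct: A1 busy until I2 writes@9
  I4 | 15 | 16 | 18 | 19   struct: A1 busy until I3 writes@14
  I5 | 16 | 17 | 22 | 23
  I6 | 17 | 24 | 29 | 30   RAW R6: wait I5 write@23

cycle = 10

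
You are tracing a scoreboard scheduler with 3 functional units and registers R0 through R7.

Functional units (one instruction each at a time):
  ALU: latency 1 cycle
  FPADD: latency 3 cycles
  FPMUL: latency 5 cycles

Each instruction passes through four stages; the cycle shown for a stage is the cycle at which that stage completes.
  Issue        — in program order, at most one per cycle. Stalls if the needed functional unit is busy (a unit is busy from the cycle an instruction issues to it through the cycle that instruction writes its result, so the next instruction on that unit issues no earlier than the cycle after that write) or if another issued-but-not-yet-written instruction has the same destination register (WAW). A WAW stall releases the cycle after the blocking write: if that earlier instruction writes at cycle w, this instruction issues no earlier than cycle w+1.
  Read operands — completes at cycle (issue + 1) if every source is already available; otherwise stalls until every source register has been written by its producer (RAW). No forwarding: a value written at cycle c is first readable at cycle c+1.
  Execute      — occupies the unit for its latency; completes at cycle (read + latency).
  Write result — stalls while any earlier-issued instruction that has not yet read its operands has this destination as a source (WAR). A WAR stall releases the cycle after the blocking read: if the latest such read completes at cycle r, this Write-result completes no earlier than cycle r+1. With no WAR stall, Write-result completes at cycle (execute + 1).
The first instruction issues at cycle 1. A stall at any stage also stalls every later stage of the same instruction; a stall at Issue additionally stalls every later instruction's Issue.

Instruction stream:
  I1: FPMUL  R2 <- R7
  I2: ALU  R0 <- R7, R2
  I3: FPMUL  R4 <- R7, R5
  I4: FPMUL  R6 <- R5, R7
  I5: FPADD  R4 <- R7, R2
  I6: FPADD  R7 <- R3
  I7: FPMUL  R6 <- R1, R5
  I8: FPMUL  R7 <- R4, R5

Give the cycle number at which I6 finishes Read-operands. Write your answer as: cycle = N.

cycle = 25

t=1  I1 issues→FPMUL
t=2  I1 reads, I2 issues→ALU
t=7  I1 exec-done
t=8  I1 writes R2
t=9  I2 reads, I3 issues→FPMUL
t=10  I2 exec-done, I3 reads
t=11  I2 writes R0
t=15  I3 exec-done
t=16  I3 writes R4
t=17  I4 issues→FPMUL
t=18  I4 reads, I5 issues→FPADD
t=19  I5 reads
t=22  I5 exec-done
t=23  I4 exec-done, I5 writes R4
t=24  I4 writes R6, I6 issues→FPADD
t=25  I6 reads, I7 issues→FPMUL
t=26  I7 reads
t=28  I6 exec-done
t=29  I6 writes R7
t=31  I7 exec-done
t=32  I7 writes R6
t=33  I8 issues→FPMUL
t=34  I8 reads
t=39  I8 exec-done
t=40  I8 writes R7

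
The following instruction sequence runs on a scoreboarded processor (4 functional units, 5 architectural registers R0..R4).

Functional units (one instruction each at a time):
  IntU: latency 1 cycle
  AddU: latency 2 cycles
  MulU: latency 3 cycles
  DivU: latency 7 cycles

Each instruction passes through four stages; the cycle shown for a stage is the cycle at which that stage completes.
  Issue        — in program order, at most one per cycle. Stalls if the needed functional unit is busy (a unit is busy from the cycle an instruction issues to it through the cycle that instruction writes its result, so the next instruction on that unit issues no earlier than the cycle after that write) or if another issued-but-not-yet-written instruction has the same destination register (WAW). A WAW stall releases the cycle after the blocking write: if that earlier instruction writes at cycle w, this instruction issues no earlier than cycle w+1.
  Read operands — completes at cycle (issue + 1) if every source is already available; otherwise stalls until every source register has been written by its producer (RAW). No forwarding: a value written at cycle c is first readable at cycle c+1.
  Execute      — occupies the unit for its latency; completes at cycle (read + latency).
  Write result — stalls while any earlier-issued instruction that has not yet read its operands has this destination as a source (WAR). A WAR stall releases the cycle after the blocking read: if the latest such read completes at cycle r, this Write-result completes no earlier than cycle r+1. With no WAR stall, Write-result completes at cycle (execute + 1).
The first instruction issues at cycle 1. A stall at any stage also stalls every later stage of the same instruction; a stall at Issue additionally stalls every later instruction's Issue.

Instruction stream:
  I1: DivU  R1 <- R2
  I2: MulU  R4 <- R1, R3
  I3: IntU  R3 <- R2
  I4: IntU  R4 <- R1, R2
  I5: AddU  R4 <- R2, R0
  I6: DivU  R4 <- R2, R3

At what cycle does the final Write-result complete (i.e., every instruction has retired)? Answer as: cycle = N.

cycle 1: I1 dispatched to DivU
cycle 2: I1 operands ready; I2 dispatched to MulU
cycle 3: I3 dispatched to IntU
cycle 4: I3 operands ready
cycle 5: I3 complete
cycle 9: I1 complete
cycle 10: R1←I1
cycle 11: I2 operands ready
cycle 12: R3←I3
cycle 14: I2 complete
cycle 15: R4←I2
cycle 16: I4 dispatched to IntU
cycle 17: I4 operands ready
cycle 18: I4 complete
cycle 19: R4←I4
cycle 20: I5 dispatched to AddU
cycle 21: I5 operands ready
cycle 23: I5 complete
cycle 24: R4←I5
cycle 25: I6 dispatched to DivU
cycle 26: I6 operands ready
cycle 33: I6 complete
cycle 34: R4←I6

cycle = 34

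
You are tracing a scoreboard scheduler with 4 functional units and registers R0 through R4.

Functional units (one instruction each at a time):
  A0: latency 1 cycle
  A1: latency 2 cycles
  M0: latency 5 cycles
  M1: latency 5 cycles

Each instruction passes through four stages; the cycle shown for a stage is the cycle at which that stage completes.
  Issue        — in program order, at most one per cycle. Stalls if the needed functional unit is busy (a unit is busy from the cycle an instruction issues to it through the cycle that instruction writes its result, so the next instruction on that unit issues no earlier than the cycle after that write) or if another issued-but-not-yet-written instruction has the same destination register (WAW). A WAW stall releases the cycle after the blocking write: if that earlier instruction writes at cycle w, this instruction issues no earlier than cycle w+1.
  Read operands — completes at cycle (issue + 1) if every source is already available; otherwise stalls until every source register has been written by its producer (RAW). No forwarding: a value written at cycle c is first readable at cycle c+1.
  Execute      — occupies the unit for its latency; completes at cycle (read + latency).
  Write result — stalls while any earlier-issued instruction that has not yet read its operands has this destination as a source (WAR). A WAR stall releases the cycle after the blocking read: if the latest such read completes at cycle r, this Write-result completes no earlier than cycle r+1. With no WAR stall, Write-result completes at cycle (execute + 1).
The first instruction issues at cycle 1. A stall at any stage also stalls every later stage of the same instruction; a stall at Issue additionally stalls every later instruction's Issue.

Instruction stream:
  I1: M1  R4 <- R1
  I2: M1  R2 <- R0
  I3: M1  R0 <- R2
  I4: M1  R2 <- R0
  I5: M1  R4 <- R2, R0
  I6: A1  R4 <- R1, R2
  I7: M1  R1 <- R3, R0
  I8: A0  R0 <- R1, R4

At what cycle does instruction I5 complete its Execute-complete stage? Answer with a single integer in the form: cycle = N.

cycle = 39

I1  is:1  ro:2  ex:7  wr:8
I2  is:9  ro:10  ex:15  wr:16  — struct: M1 busy until I1 writes@8
I3  is:17  ro:18  ex:23  wr:24  — struct: M1 busy until I2 writes@16
I4  is:25  ro:26  ex:31  wr:32  — struct: M1 busy until I3 writes@24
I5  is:33  ro:34  ex:39  wr:40  — struct: M1 busy until I4 writes@32
I6  is:41  ro:42  ex:44  wr:45  — WAW R4: wait I5 write@40
I7  is:42  ro:43  ex:48  wr:49
I8  is:43  ro:50  ex:51  wr:52  — RAW R1: wait I7 write@49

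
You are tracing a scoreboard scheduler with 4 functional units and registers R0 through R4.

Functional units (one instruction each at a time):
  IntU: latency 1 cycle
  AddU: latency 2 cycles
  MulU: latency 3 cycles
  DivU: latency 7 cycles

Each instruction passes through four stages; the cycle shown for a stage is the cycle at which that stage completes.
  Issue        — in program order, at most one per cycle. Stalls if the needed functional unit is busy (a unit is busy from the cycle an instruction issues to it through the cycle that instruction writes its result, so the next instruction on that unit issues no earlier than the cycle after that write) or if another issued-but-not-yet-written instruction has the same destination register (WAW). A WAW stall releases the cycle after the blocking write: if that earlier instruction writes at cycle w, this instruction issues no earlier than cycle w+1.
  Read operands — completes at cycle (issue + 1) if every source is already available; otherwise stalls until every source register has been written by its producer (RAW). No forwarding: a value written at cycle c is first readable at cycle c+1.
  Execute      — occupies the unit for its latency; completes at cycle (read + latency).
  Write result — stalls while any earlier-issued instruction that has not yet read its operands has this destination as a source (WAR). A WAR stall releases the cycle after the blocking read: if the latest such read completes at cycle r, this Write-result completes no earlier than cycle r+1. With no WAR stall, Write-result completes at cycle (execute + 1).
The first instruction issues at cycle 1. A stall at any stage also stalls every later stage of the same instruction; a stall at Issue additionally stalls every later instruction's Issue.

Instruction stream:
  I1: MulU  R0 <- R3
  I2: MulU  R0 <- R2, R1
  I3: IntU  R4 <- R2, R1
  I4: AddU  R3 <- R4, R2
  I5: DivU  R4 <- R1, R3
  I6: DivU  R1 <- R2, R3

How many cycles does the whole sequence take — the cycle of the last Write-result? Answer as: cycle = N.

cycle = 34

c1: I1 issues→MulU
c2: I1 reads
c5: I1 exec-done
c6: I1 writes R0
c7: I2 issues→MulU
c8: I2 reads · I3 issues→IntU
c9: I3 reads · I4 issues→AddU
c10: I3 exec-done
c11: I2 exec-done · I3 writes R4
c12: I2 writes R0 · I4 reads · I5 issues→DivU
c14: I4 exec-done
c15: I4 writes R3
c16: I5 reads
c23: I5 exec-done
c24: I5 writes R4
c25: I6 issues→DivU
c26: I6 reads
c33: I6 exec-done
c34: I6 writes R1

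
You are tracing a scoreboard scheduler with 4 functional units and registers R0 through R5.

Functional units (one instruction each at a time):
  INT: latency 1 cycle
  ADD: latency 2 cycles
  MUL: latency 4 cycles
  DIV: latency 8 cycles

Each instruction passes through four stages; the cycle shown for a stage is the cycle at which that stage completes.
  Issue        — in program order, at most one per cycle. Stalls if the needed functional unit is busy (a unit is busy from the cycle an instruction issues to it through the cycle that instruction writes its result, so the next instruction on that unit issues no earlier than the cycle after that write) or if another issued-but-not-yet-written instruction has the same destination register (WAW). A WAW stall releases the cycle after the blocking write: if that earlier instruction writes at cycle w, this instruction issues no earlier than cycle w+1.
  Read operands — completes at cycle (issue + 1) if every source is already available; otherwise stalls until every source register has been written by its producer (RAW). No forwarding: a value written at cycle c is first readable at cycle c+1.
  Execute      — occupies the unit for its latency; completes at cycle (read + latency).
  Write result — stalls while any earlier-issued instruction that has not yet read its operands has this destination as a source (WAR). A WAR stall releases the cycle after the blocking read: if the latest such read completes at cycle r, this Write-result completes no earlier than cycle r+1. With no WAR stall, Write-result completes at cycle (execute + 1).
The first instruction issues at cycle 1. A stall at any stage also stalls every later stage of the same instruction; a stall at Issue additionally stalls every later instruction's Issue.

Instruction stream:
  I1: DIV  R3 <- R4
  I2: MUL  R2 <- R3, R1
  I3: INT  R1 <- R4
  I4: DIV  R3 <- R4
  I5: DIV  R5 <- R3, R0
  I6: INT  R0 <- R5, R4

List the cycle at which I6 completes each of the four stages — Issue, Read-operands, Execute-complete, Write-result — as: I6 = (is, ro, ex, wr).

I6 = (24, 34, 35, 36)

[1] I1→DIV
[2] I1 RO, I2→MUL
[3] I3→INT
[4] I3 RO
[5] I3 EX
[10] I1 EX
[11] I1 WR R3
[12] I2 RO, I4→DIV
[13] I3 WR R1, I4 RO
[16] I2 EX
[17] I2 WR R2
[21] I4 EX
[22] I4 WR R3
[23] I5→DIV
[24] I5 RO, I6→INT
[32] I5 EX
[33] I5 WR R5
[34] I6 RO
[35] I6 EX
[36] I6 WR R0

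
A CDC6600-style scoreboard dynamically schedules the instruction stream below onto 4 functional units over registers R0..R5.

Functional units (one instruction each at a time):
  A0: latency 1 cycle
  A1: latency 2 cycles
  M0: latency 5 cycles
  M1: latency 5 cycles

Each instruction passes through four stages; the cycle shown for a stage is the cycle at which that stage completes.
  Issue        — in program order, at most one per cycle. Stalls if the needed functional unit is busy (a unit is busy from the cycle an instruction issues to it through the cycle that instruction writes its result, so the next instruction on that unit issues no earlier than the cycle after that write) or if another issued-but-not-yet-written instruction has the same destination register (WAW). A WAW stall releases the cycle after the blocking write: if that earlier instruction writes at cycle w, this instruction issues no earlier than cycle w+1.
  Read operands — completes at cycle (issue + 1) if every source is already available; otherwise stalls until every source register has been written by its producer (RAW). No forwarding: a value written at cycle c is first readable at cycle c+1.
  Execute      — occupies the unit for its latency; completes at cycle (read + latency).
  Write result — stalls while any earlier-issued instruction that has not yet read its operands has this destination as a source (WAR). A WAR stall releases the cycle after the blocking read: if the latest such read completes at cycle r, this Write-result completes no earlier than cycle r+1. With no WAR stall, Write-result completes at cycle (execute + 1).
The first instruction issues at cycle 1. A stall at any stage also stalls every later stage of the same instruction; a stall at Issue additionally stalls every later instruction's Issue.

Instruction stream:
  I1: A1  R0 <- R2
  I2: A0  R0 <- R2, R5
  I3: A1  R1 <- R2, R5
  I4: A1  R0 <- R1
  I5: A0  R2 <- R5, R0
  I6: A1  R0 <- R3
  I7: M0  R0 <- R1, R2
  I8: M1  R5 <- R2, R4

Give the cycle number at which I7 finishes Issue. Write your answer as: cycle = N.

[I1] 1/2/4/5
[I2] 6/7/8/9  (WAW R0: wait I1 write@5)
[I3] 7/8/10/11
[I4] 12/13/15/16  (struct: A1 busy until I3 writes@11)
[I5] 13/17/18/19  (RAW R0: wait I4 write@16)
[I6] 17/18/20/21  (struct: A1 busy until I4 writes@16)
[I7] 22/23/28/29  (WAW R0: wait I6 write@21)
[I8] 23/24/29/30

cycle = 22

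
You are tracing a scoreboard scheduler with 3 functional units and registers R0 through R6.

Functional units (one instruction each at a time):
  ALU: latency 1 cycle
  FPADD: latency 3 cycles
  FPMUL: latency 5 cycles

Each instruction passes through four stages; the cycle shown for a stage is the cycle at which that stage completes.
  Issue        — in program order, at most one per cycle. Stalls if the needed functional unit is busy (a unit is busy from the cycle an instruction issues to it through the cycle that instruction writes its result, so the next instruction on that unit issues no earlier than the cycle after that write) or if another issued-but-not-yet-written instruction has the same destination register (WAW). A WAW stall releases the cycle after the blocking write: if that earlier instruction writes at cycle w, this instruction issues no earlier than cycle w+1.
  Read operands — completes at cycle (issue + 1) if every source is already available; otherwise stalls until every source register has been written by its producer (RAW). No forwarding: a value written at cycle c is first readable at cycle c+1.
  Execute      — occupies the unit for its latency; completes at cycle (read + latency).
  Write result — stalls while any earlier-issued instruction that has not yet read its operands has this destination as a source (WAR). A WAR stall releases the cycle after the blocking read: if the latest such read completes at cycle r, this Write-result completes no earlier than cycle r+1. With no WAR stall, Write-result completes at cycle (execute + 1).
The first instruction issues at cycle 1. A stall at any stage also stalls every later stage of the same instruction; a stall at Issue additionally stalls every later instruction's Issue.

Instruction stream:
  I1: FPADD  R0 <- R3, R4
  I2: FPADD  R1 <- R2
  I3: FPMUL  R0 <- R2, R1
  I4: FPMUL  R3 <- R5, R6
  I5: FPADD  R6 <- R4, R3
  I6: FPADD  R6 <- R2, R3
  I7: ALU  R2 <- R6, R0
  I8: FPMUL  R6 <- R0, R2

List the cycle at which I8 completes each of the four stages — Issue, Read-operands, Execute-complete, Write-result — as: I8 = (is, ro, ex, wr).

I8 = (39, 42, 47, 48)

cycle 1: I1→FPADD
cycle 2: I1 RO
cycle 5: I1 EX
cycle 6: I1 WR R0
cycle 7: I2→FPADD
cycle 8: I2 RO, I3→FPMUL
cycle 11: I2 EX
cycle 12: I2 WR R1
cycle 13: I3 RO
cycle 18: I3 EX
cycle 19: I3 WR R0
cycle 20: I4→FPMUL
cycle 21: I4 RO, I5→FPADD
cycle 26: I4 EX
cycle 27: I4 WR R3
cycle 28: I5 RO
cycle 31: I5 EX
cycle 32: I5 WR R6
cycle 33: I6→FPADD
cycle 34: I6 RO, I7→ALU
cycle 37: I6 EX
cycle 38: I6 WR R6
cycle 39: I7 RO, I8→FPMUL
cycle 40: I7 EX
cycle 41: I7 WR R2
cycle 42: I8 RO
cycle 47: I8 EX
cycle 48: I8 WR R6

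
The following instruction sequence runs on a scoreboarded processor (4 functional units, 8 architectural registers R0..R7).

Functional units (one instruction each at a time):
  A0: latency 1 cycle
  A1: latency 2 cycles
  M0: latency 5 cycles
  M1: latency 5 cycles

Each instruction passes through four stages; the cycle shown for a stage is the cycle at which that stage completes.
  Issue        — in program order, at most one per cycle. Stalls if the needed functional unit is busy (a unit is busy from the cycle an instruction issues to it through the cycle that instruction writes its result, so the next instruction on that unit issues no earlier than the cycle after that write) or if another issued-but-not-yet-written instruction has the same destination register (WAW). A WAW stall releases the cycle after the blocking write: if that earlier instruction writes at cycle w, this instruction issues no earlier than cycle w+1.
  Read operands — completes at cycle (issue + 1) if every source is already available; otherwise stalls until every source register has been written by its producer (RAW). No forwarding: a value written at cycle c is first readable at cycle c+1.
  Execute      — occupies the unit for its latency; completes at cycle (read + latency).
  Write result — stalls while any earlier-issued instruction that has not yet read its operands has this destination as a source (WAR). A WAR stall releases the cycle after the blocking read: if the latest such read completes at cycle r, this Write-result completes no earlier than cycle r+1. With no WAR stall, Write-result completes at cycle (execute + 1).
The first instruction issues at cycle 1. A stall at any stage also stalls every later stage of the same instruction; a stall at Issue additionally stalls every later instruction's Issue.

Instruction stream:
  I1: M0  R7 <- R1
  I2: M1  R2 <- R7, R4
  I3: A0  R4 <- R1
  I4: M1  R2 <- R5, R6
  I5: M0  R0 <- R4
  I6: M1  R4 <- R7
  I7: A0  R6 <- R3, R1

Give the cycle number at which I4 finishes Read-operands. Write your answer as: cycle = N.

cycle = 17

t=1  issue I1 (M0)
t=2  I1 read-ops; issue I2 (M1)
t=3  issue I3 (A0)
t=4  I3 read-ops
t=5  I3 finished on A0
t=7  I1 finished on M0
t=8  I1→R7
t=9  I2 read-ops
t=10  I3→R4
t=14  I2 finished on M1
t=15  I2→R2
t=16  issue I4 (M1)
t=17  I4 read-ops; issue I5 (M0)
t=18  I5 read-ops
t=22  I4 finished on M1
t=23  I4→R2; I5 finished on M0
t=24  I5→R0; issue I6 (M1)
t=25  I6 read-ops; issue I7 (A0)
t=26  I7 read-ops
t=27  I7 finished on A0
t=28  I7→R6
t=30  I6 finished on M1
t=31  I6→R4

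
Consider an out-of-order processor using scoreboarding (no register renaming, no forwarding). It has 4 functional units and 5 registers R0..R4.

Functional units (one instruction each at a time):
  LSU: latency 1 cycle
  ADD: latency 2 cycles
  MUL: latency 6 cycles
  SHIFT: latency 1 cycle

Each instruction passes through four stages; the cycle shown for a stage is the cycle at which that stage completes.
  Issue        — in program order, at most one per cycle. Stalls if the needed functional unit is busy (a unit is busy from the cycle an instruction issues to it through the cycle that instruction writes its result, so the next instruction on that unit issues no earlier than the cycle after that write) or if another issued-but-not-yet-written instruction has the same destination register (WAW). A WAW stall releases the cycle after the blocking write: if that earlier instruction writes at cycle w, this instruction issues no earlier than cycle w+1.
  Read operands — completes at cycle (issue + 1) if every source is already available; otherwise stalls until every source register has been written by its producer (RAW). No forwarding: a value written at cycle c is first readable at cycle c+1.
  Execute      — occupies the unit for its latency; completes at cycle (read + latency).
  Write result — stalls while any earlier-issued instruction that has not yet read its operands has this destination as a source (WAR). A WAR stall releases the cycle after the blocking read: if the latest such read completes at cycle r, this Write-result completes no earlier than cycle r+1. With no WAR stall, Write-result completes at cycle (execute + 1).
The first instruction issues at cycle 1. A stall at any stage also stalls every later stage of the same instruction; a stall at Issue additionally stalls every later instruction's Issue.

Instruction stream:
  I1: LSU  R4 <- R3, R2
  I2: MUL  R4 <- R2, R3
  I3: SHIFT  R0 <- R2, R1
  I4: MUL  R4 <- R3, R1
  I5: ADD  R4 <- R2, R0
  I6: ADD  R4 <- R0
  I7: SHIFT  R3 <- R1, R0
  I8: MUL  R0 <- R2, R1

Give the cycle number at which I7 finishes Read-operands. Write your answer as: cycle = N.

cycle = 30

I1  is:1  ro:2  ex:3  wr:4
I2  is:5  ro:6  ex:12  wr:13  — WAW R4: wait I1 write@4
I3  is:6  ro:7  ex:8  wr:9
I4  is:14  ro:15  ex:21  wr:22  — struct: MUL busy until I2 writes@13
I5  is:23  ro:24  ex:26  wr:27  — WAW R4: wait I4 write@22
I6  is:28  ro:29  ex:31  wr:32  — struct: ADD busy until I5 writes@27
I7  is:29  ro:30  ex:31  wr:32
I8  is:30  ro:31  ex:37  wr:38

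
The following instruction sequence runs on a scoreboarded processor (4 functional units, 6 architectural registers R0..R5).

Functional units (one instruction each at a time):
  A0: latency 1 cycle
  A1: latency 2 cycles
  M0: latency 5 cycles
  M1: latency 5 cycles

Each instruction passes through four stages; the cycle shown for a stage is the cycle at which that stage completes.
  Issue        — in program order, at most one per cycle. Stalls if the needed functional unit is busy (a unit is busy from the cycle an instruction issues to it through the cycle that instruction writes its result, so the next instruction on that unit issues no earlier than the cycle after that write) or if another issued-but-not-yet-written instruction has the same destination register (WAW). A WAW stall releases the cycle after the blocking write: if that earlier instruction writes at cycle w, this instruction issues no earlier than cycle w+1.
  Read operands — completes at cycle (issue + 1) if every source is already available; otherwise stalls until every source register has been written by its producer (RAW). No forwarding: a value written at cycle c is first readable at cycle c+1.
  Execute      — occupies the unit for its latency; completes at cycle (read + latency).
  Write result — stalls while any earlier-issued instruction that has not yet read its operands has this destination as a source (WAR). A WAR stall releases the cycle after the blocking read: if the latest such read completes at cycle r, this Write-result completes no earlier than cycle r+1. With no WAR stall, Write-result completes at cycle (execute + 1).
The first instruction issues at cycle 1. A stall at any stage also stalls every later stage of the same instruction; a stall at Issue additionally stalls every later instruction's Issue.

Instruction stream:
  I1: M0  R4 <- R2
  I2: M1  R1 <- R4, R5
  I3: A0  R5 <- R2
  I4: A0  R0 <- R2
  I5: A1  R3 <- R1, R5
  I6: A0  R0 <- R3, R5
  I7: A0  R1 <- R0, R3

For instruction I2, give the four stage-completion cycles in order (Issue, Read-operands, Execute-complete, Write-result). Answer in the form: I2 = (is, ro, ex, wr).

I1  is:1  ro:2  ex:7  wr:8
I2  is:2  ro:9  ex:14  wr:15  — RAW R4: wait I1 write@8
I3  is:3  ro:4  ex:5  wr:10  — WAR R5: wait I2 read@9
I4  is:11  ro:12  ex:13  wr:14  — struct: A0 busy until I3 writes@10
I5  is:12  ro:16  ex:18  wr:19  — RAW R1: wait I2 write@15
I6  is:15  ro:20  ex:21  wr:22  — struct: A0 busy until I4 writes@14, RAW R3: wait I5 write@19
I7  is:23  ro:24  ex:25  wr:26  — struct: A0 busy until I6 writes@22

I2 = (2, 9, 14, 15)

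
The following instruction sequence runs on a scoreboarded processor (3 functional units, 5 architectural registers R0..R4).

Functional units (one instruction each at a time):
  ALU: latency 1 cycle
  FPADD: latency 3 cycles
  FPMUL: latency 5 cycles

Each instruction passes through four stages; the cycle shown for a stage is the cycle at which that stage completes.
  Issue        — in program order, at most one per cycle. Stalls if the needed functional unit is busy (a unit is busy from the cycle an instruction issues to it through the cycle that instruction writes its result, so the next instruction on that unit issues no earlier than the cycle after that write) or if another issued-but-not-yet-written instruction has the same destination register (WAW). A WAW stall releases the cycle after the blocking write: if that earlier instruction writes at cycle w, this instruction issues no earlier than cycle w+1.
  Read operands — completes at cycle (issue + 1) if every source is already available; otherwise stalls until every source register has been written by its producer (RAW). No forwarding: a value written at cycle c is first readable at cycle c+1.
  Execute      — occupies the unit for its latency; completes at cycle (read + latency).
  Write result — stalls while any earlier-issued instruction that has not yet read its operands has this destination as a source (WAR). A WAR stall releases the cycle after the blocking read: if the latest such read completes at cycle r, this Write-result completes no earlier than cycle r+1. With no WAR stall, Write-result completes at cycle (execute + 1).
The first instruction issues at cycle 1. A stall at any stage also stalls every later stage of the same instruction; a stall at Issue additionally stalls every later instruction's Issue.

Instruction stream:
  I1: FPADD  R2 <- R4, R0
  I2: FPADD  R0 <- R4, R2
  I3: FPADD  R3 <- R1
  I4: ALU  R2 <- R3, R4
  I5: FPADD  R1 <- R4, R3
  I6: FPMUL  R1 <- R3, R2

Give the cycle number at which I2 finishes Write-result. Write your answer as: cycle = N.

c1: I1 issues→FPADD
c2: I1 reads
c5: I1 exec-done
c6: I1 writes R2
c7: I2 issues→FPADD
c8: I2 reads
c11: I2 exec-done
c12: I2 writes R0
c13: I3 issues→FPADD
c14: I3 reads | I4 issues→ALU
c17: I3 exec-done
c18: I3 writes R3
c19: I4 reads | I5 issues→FPADD
c20: I4 exec-done | I5 reads
c21: I4 writes R2
c23: I5 exec-done
c24: I5 writes R1
c25: I6 issues→FPMUL
c26: I6 reads
c31: I6 exec-done
c32: I6 writes R1

cycle = 12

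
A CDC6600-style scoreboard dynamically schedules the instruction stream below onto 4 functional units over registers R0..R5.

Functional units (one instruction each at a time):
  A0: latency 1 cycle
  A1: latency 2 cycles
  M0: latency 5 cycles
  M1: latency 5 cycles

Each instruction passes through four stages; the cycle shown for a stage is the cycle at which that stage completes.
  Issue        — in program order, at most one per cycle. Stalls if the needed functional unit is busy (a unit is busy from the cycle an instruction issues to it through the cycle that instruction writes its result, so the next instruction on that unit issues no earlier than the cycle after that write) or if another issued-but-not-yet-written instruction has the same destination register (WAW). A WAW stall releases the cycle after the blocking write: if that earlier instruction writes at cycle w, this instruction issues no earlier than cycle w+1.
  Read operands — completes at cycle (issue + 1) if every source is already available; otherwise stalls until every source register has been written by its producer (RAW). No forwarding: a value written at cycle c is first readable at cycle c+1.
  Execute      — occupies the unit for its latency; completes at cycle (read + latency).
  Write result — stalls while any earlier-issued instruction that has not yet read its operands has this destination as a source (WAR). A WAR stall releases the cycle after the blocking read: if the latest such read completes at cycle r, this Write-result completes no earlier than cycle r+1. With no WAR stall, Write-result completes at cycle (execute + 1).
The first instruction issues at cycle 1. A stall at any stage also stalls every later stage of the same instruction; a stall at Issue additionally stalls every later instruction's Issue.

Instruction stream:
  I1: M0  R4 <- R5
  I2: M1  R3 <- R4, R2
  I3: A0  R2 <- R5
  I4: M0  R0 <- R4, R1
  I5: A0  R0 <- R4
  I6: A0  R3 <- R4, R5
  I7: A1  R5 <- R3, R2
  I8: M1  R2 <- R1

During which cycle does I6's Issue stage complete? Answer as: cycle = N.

cycle = 21

I1: IS=1 RO=2 EX=7 WR=8
I2: IS=2 RO=9 EX=14 WR=15  [RAW R4: wait I1 write@8]
I3: IS=3 RO=4 EX=5 WR=10  [WAR R2: wait I2 read@9]
I4: IS=9 RO=10 EX=15 WR=16  [struct: M0 busy until I1 writes@8]
I5: IS=17 RO=18 EX=19 WR=20  [WAW R0: wait I4 write@16]
I6: IS=21 RO=22 EX=23 WR=24  [struct: A0 busy until I5 writes@20]
I7: IS=22 RO=25 EX=27 WR=28  [RAW R3: wait I6 write@24]
I8: IS=23 RO=24 EX=29 WR=30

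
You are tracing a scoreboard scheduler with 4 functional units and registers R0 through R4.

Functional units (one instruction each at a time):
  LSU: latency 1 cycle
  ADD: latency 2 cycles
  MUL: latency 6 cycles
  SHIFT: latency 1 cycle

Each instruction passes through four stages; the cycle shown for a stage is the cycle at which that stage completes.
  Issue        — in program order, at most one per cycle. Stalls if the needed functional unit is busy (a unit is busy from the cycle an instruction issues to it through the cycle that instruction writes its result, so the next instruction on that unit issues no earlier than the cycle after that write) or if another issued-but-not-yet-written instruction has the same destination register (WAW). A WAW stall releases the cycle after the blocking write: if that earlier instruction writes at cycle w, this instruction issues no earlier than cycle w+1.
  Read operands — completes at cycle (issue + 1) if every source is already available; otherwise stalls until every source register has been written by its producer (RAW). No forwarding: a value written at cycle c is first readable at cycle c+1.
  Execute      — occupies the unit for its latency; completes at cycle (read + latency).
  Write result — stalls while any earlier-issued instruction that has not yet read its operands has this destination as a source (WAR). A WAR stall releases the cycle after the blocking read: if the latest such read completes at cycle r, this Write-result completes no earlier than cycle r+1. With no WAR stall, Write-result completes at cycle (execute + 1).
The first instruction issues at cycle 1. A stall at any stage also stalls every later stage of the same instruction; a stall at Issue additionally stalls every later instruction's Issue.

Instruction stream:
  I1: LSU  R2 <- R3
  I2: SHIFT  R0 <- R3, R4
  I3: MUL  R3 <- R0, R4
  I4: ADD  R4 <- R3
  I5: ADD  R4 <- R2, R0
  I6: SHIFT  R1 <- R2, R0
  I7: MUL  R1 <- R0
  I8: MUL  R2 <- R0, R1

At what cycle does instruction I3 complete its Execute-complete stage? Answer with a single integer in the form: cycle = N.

cycle = 12

c1: I1 dispatched to LSU
c2: I1 operands ready; I2 dispatched to SHIFT
c3: I1 complete; I2 operands ready; I3 dispatched to MUL
c4: R2←I1; I2 complete; I4 dispatched to ADD
c5: R0←I2
c6: I3 operands ready
c12: I3 complete
c13: R3←I3
c14: I4 operands ready
c16: I4 complete
c17: R4←I4
c18: I5 dispatched to ADD
c19: I5 operands ready; I6 dispatched to SHIFT
c20: I6 operands ready
c21: I5 complete; I6 complete
c22: R4←I5; R1←I6
c23: I7 dispatched to MUL
c24: I7 operands ready
c30: I7 complete
c31: R1←I7
c32: I8 dispatched to MUL
c33: I8 operands ready
c39: I8 complete
c40: R2←I8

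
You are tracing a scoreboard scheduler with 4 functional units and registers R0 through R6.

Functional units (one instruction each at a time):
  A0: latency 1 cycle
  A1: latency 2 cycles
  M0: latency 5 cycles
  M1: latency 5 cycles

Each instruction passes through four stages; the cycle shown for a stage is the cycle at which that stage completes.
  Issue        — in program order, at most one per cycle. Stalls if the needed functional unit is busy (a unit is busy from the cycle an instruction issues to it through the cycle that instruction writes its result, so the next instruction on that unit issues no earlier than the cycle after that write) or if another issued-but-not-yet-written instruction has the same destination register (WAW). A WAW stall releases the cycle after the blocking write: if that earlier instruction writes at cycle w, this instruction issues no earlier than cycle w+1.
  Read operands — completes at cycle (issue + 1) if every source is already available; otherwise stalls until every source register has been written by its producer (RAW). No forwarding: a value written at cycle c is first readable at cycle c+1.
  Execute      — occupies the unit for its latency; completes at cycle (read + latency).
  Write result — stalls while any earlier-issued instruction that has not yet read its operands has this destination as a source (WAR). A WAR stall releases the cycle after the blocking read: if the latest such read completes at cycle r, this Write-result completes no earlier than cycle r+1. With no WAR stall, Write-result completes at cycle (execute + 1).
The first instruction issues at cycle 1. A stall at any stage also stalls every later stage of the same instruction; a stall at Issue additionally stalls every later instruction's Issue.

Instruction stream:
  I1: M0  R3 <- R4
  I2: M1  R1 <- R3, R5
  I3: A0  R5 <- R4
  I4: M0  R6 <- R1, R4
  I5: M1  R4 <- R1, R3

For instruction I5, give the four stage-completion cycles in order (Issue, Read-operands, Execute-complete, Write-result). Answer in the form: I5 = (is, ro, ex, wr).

I5 = (16, 17, 22, 23)

I1  is:1  ro:2  ex:7  wr:8
I2  is:2  ro:9  ex:14  wr:15  — RAW R3: wait I1 write@8
I3  is:3  ro:4  ex:5  wr:10  — WAR R5: wait I2 read@9
I4  is:9  ro:16  ex:21  wr:22  — struct: M0 busy until I1 writes@8, RAW R1: wait I2 write@15
I5  is:16  ro:17  ex:22  wr:23  — struct: M1 busy until I2 writes@15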